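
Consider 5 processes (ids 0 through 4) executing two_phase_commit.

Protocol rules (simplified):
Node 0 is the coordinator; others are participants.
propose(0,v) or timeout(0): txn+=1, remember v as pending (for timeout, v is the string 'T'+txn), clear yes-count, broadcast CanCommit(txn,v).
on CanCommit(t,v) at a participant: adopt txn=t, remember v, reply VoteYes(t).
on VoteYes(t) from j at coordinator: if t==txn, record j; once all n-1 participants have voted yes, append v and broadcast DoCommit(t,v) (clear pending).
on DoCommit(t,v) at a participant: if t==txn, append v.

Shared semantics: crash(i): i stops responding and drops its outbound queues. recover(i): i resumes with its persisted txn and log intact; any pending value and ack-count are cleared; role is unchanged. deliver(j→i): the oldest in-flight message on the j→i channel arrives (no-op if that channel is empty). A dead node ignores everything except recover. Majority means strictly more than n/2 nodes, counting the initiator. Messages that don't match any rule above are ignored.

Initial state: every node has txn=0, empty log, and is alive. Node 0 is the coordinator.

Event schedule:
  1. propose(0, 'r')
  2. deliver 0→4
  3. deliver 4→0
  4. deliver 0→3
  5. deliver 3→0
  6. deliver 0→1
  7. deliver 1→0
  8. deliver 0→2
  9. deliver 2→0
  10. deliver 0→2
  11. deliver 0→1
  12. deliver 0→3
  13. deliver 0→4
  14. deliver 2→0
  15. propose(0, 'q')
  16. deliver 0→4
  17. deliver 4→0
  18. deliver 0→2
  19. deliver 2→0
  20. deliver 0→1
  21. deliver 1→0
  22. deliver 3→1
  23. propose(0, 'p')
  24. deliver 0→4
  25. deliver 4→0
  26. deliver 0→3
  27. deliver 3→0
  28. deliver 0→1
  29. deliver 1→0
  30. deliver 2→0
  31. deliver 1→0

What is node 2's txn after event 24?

2

[1] propose(0,'r') → N0(coor t1 [-])
[2] deliver 0→4 → N4(part t1 [-])
[3] deliver 4→0 → ∅
[4] deliver 0→3 → N3(part t1 [-])
[5] deliver 3→0 → ∅
[6] deliver 0→1 → N1(part t1 [-])
[7] deliver 1→0 → ∅
[8] deliver 0→2 → N2(part t1 [-])
[9] deliver 2→0 → N0(coor t1 [r])
[10] deliver 0→2 → N2(part t1 [r])
[11] deliver 0→1 → N1(part t1 [r])
[12] deliver 0→3 → N3(part t1 [r])
[13] deliver 0→4 → N4(part t1 [r])
[14] deliver 2→0 → ∅
[15] propose(0,'q') → N0(coor t2 [r])
[16] deliver 0→4 → N4(part t2 [r])
[17] deliver 4→0 → ∅
[18] deliver 0→2 → N2(part t2 [r])
[19] deliver 2→0 → ∅
[20] deliver 0→1 → N1(part t2 [r])
[21] deliver 1→0 → ∅
[22] deliver 3→1 → ∅
[23] propose(0,'p') → N0(coor t3 [r])
[24] deliver 0→4 → N4(part t3 [r])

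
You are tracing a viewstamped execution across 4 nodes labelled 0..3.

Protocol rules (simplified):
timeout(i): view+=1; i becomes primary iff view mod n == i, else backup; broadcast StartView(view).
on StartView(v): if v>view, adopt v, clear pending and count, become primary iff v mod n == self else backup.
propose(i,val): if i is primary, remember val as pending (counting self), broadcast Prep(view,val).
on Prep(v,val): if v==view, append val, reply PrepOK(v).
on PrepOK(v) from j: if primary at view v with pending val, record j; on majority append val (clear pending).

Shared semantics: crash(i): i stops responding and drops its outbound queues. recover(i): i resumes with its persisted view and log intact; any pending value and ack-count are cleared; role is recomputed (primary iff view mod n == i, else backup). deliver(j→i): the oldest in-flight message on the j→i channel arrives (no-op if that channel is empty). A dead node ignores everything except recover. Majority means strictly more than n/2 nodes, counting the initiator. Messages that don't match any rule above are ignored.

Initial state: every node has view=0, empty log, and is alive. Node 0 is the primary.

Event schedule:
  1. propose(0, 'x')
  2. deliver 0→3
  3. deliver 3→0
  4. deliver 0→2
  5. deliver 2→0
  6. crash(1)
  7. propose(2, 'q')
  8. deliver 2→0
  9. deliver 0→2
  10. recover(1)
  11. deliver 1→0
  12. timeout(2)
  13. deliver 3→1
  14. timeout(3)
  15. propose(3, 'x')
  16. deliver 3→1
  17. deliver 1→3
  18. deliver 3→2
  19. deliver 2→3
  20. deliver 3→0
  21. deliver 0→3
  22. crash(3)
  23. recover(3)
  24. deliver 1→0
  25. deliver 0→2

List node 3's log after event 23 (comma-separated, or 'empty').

x

[1] propose(0,'x') → ∅
[2] deliver 0→3 → N3(back v0 [x])
[3] deliver 3→0 → ∅
[4] deliver 0→2 → N2(back v0 [x])
[5] deliver 2→0 → N0(prim v0 [x])
[6] crash(1) → N1(✗back v0 [-])
[7] propose(2,'q') → ∅
[8] deliver 2→0 → ∅
[9] deliver 0→2 → ∅
[10] recover(1) → N1(back v0 [-])
[11] deliver 1→0 → ∅
[12] timeout(2) → N2(back v1 [x])
[13] deliver 3→1 → ∅
[14] timeout(3) → N3(back v1 [x])
[15] propose(3,'x') → ∅
[16] deliver 3→1 → N1(prim v1 [-])
[17] deliver 1→3 → ∅
[18] deliver 3→2 → ∅
[19] deliver 2→3 → ∅
[20] deliver 3→0 → N0(back v1 [x])
[21] deliver 0→3 → ∅
[22] crash(3) → N3(✗back v1 [x])
[23] recover(3) → N3(back v1 [x])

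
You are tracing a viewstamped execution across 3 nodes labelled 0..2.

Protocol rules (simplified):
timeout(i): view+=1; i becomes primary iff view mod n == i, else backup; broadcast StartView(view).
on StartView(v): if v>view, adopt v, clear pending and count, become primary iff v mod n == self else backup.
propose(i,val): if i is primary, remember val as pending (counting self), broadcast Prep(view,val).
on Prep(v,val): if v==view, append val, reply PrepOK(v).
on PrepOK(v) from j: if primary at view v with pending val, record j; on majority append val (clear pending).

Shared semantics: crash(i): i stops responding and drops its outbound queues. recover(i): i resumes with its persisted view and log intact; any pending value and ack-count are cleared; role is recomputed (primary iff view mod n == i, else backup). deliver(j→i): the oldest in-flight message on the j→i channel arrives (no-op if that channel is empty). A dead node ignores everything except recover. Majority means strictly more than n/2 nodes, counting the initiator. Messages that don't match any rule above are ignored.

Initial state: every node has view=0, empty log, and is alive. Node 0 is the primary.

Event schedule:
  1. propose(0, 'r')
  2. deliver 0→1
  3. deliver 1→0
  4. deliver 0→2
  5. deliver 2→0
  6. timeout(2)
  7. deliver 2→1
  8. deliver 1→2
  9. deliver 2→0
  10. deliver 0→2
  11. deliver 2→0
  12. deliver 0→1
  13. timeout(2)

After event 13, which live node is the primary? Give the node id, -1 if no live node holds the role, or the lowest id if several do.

1

e1 propose(0,'r'): ·
e2 deliver 0→1: 1[back,v=0,r]
e3 deliver 1→0: 0[prim,v=0,r]
e4 deliver 0→2: 2[back,v=0,r]
e5 deliver 2→0: ·
e6 timeout(2): 2[back,v=1,r]
e7 deliver 2→1: 1[prim,v=1,r]
e8 deliver 1→2: ·
e9 deliver 2→0: 0[back,v=1,r]
e10 deliver 0→2: ·
e11 deliver 2→0: ·
e12 deliver 0→1: ·
e13 timeout(2): 2[prim,v=2,r]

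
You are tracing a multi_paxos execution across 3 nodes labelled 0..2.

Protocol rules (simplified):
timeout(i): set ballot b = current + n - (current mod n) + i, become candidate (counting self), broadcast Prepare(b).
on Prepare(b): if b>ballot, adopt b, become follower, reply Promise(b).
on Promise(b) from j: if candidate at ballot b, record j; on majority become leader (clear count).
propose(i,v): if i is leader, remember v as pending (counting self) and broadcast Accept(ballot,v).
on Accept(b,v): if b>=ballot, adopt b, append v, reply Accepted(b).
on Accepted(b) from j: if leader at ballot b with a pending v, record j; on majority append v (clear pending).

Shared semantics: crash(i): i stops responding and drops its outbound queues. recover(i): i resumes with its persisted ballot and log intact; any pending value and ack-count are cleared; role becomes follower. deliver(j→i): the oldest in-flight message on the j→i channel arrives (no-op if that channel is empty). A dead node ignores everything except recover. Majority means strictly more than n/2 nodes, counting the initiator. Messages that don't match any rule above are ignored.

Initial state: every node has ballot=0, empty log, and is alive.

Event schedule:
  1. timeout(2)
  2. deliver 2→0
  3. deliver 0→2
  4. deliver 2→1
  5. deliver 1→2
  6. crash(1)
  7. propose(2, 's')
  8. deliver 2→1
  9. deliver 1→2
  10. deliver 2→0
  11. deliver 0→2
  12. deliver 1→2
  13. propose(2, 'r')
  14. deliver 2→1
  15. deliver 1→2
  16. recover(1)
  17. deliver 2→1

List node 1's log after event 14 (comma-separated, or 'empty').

empty

e1 timeout(2): 2[cand,b=5,-]
e2 deliver 2→0: 0[foll,b=5,-]
e3 deliver 0→2: 2[lead,b=5,-]
e4 deliver 2→1: 1[foll,b=5,-]
e5 deliver 1→2: ·
e6 crash(1): 1[✗foll,b=5,-]
e7 propose(2,'s'): ·
e8 deliver 2→1: ·
e9 deliver 1→2: ·
e10 deliver 2→0: 0[foll,b=5,s]
e11 deliver 0→2: 2[lead,b=5,s]
e12 deliver 1→2: ·
e13 propose(2,'r'): ·
e14 deliver 2→1: ·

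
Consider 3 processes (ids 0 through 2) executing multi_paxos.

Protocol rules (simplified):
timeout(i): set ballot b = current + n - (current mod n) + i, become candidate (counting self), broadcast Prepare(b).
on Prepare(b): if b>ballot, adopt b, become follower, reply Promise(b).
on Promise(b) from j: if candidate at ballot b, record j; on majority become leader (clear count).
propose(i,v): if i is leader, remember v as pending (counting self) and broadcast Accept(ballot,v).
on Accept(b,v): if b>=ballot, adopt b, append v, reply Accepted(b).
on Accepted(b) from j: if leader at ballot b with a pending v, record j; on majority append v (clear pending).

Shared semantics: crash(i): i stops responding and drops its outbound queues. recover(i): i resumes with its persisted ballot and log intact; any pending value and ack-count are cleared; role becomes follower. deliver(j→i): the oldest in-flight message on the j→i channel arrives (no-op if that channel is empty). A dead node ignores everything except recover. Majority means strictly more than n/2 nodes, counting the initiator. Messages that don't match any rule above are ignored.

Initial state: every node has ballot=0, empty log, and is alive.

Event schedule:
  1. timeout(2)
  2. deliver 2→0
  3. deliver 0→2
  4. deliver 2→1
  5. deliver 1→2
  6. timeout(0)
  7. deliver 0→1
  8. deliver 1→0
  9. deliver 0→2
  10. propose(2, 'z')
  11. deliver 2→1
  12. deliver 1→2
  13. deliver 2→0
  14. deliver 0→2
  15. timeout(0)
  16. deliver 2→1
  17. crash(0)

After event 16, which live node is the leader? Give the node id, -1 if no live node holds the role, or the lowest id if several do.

e1 timeout(2): 2[cand,b=5,-]
e2 deliver 2→0: 0[foll,b=5,-]
e3 deliver 0→2: 2[lead,b=5,-]
e4 deliver 2→1: 1[foll,b=5,-]
e5 deliver 1→2: ·
e6 timeout(0): 0[cand,b=6,-]
e7 deliver 0→1: 1[foll,b=6,-]
e8 deliver 1→0: 0[lead,b=6,-]
e9 deliver 0→2: 2[foll,b=6,-]
e10 propose(2,'z'): ·
e11 deliver 2→1: ·
e12 deliver 1→2: ·
e13 deliver 2→0: ·
e14 deliver 0→2: ·
e15 timeout(0): 0[cand,b=9,-]
e16 deliver 2→1: ·

-1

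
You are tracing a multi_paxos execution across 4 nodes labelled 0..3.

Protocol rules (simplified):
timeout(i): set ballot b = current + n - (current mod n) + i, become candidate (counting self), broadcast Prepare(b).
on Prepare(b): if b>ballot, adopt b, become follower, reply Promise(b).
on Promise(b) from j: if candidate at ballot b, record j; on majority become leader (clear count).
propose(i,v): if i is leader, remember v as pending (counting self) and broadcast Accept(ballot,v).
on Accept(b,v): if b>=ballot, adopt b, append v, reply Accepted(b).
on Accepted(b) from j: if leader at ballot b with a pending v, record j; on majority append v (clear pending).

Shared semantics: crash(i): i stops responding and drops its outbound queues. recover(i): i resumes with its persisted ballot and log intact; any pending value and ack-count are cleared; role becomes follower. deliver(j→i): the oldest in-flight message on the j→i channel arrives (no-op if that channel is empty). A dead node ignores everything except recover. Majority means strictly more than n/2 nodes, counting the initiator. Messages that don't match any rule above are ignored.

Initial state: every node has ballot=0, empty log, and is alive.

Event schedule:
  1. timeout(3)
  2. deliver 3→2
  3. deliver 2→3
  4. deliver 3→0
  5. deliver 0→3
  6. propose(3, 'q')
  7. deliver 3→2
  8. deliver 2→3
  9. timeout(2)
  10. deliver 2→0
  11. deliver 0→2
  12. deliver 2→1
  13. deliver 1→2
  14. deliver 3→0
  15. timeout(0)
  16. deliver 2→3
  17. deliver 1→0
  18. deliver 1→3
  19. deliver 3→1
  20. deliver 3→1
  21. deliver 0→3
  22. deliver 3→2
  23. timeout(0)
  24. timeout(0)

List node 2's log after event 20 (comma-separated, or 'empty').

after 1 — timeout(3): n3:cand/b7/[-]
after 2 — deliver 3→2: n2:foll/b7/[-]
after 3 — deliver 2→3: ·
after 4 — deliver 3→0: n0:foll/b7/[-]
after 5 — deliver 0→3: n3:lead/b7/[-]
after 6 — propose(3,'q'): ·
after 7 — deliver 3→2: n2:foll/b7/[q]
after 8 — deliver 2→3: ·
after 9 — timeout(2): n2:cand/b10/[q]
after 10 — deliver 2→0: n0:foll/b10/[-]
after 11 — deliver 0→2: ·
after 12 — deliver 2→1: n1:foll/b10/[-]
after 13 — deliver 1→2: n2:lead/b10/[q]
after 14 — deliver 3→0: ·
after 15 — timeout(0): n0:cand/b12/[-]
after 16 — deliver 2→3: n3:foll/b10/[-]
after 17 — deliver 1→0: ·
after 18 — deliver 1→3: ·
after 19 — deliver 3→1: ·
after 20 — deliver 3→1: ·

q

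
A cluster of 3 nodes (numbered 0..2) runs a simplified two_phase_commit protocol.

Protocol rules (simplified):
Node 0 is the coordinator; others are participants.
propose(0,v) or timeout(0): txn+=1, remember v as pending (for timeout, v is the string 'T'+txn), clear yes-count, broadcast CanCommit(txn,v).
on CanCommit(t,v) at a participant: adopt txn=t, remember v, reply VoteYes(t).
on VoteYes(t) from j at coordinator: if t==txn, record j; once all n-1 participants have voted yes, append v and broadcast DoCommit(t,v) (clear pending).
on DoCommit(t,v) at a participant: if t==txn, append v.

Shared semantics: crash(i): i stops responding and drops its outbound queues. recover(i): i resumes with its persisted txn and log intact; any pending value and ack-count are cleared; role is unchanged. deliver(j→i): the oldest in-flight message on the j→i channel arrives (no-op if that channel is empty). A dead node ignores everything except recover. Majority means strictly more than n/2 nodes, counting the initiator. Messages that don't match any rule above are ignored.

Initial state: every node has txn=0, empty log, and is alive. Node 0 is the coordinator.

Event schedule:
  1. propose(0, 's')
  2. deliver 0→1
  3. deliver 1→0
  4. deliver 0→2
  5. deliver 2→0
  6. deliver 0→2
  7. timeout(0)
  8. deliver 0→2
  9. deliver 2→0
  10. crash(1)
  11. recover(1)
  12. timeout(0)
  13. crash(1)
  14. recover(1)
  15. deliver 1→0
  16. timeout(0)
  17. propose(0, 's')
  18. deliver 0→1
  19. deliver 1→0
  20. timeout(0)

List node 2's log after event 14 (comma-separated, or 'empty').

s

[1] propose(0,'s') → N0(coor t1 [-])
[2] deliver 0→1 → N1(part t1 [-])
[3] deliver 1→0 → ∅
[4] deliver 0→2 → N2(part t1 [-])
[5] deliver 2→0 → N0(coor t1 [s])
[6] deliver 0→2 → N2(part t1 [s])
[7] timeout(0) → N0(coor t2 [s])
[8] deliver 0→2 → N2(part t2 [s])
[9] deliver 2→0 → ∅
[10] crash(1) → N1(✗part t1 [-])
[11] recover(1) → N1(part t1 [-])
[12] timeout(0) → N0(coor t3 [s])
[13] crash(1) → N1(✗part t1 [-])
[14] recover(1) → N1(part t1 [-])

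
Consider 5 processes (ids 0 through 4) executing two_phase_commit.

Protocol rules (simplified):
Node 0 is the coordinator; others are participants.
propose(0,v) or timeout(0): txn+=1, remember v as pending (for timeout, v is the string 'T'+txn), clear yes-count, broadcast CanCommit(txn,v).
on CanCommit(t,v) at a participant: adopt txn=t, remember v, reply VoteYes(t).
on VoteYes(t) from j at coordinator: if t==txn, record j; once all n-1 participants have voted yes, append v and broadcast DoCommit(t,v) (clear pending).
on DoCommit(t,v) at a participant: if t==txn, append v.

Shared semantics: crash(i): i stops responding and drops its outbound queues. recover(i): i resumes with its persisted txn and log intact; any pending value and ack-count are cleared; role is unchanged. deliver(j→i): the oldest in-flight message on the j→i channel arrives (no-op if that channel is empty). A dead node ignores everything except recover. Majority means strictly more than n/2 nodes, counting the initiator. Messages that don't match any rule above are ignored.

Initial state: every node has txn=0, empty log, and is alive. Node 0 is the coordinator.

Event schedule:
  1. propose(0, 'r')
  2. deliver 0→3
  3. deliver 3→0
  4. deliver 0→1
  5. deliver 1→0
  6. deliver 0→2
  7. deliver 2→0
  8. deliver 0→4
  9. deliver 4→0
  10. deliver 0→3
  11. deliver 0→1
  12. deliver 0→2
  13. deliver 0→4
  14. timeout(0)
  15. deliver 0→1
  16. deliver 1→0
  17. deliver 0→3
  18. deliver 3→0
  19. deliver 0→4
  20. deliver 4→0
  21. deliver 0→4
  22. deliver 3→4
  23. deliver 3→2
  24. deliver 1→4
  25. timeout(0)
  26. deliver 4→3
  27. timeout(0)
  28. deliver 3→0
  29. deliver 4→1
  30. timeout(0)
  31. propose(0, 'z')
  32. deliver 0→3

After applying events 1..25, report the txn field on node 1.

1. propose(0,'r'):  <0:coor t1 ->
2. deliver 0→3:  <3:part t1 ->
3. deliver 3→0:  nop
4. deliver 0→1:  <1:part t1 ->
5. deliver 1→0:  nop
6. deliver 0→2:  <2:part t1 ->
7. deliver 2→0:  nop
8. deliver 0→4:  <4:part t1 ->
9. deliver 4→0:  <0:coor t1 r>
10. deliver 0→3:  <3:part t1 r>
11. deliver 0→1:  <1:part t1 r>
12. deliver 0→2:  <2:part t1 r>
13. deliver 0→4:  <4:part t1 r>
14. timeout(0):  <0:coor t2 r>
15. deliver 0→1:  <1:part t2 r>
16. deliver 1→0:  nop
17. deliver 0→3:  <3:part t2 r>
18. deliver 3→0:  nop
19. deliver 0→4:  <4:part t2 r>
20. deliver 4→0:  nop
21. deliver 0→4:  nop
22. deliver 3→4:  nop
23. deliver 3→2:  nop
24. deliver 1→4:  nop
25. timeout(0):  <0:coor t3 r>

2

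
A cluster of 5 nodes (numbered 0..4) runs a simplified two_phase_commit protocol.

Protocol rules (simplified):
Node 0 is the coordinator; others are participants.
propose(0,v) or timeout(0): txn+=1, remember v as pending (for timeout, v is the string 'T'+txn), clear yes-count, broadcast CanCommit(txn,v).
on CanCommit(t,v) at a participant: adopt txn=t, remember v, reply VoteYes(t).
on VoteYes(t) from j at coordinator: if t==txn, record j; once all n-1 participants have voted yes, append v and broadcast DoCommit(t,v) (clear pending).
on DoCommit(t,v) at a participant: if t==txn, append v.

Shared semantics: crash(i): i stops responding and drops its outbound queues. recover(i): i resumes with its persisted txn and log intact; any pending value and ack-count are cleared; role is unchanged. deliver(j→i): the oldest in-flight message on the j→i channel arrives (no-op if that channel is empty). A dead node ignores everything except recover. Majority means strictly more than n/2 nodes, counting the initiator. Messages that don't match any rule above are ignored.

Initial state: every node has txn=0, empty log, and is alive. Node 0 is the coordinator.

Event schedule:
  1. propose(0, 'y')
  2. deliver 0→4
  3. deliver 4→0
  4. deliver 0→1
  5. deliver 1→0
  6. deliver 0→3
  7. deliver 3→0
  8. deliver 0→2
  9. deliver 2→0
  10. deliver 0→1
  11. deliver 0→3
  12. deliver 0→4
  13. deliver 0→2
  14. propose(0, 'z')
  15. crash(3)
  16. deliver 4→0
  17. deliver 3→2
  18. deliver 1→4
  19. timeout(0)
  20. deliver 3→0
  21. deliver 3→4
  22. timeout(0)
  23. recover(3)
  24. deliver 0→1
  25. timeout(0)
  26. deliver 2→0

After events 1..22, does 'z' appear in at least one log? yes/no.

no

e1 propose(0,'y'): 0[coor,t=1,-]
e2 deliver 0→4: 4[part,t=1,-]
e3 deliver 4→0: ·
e4 deliver 0→1: 1[part,t=1,-]
e5 deliver 1→0: ·
e6 deliver 0→3: 3[part,t=1,-]
e7 deliver 3→0: ·
e8 deliver 0→2: 2[part,t=1,-]
e9 deliver 2→0: 0[coor,t=1,y]
e10 deliver 0→1: 1[part,t=1,y]
e11 deliver 0→3: 3[part,t=1,y]
e12 deliver 0→4: 4[part,t=1,y]
e13 deliver 0→2: 2[part,t=1,y]
e14 propose(0,'z'): 0[coor,t=2,y]
e15 crash(3): 3[✗part,t=1,y]
e16 deliver 4→0: ·
e17 deliver 3→2: ·
e18 deliver 1→4: ·
e19 timeout(0): 0[coor,t=3,y]
e20 deliver 3→0: ·
e21 deliver 3→4: ·
e22 timeout(0): 0[coor,t=4,y]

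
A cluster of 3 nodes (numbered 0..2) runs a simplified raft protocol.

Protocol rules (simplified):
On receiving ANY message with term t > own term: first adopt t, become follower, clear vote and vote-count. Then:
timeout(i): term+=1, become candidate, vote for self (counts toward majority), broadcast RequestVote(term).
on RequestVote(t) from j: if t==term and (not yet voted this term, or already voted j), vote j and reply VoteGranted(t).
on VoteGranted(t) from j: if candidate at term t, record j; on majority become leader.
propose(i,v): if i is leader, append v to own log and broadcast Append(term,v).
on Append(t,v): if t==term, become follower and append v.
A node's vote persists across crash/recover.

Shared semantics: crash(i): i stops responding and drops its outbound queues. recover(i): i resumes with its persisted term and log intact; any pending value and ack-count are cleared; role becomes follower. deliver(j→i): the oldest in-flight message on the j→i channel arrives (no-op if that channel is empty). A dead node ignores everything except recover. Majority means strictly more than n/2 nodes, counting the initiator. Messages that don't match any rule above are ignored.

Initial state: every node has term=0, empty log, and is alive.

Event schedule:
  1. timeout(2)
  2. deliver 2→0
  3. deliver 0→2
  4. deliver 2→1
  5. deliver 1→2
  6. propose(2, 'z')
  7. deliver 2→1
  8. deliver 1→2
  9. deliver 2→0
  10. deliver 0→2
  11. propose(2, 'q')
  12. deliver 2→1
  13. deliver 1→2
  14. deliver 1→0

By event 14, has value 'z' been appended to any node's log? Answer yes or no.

yes

[1] timeout(2) → N2(cand t1 [-])
[2] deliver 2→0 → N0(foll t1 [-])
[3] deliver 0→2 → N2(lead t1 [-])
[4] deliver 2→1 → N1(foll t1 [-])
[5] deliver 1→2 → ∅
[6] propose(2,'z') → N2(lead t1 [z])
[7] deliver 2→1 → N1(foll t1 [z])
[8] deliver 1→2 → ∅
[9] deliver 2→0 → N0(foll t1 [z])
[10] deliver 0→2 → ∅
[11] propose(2,'q') → N2(lead t1 [z,q])
[12] deliver 2→1 → N1(foll t1 [z,q])
[13] deliver 1→2 → ∅
[14] deliver 1→0 → ∅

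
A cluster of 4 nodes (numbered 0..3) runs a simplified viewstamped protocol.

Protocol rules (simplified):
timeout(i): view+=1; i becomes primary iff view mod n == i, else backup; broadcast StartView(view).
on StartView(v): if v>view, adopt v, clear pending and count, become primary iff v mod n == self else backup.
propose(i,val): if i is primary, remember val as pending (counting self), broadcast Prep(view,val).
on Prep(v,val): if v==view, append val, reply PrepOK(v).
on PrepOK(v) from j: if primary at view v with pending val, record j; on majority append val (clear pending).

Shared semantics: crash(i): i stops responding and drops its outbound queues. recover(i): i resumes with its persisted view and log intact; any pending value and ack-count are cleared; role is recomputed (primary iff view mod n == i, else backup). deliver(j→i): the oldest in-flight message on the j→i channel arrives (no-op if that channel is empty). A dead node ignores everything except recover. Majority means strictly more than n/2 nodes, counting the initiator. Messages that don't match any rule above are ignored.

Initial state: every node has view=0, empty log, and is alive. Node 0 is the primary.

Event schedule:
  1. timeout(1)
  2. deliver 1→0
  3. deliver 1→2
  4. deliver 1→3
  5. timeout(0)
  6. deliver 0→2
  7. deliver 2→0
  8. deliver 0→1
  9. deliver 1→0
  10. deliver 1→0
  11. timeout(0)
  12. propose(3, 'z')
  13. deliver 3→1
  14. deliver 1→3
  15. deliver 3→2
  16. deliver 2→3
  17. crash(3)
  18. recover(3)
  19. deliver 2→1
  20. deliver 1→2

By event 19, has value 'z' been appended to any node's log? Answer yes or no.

no

after 1 — timeout(1): n1:prim/v1/[-]
after 2 — deliver 1→0: n0:back/v1/[-]
after 3 — deliver 1→2: n2:back/v1/[-]
after 4 — deliver 1→3: n3:back/v1/[-]
after 5 — timeout(0): n0:back/v2/[-]
after 6 — deliver 0→2: n2:prim/v2/[-]
after 7 — deliver 2→0: ·
after 8 — deliver 0→1: n1:back/v2/[-]
after 9 — deliver 1→0: ·
after 10 — deliver 1→0: ·
after 11 — timeout(0): n0:back/v3/[-]
after 12 — propose(3,'z'): ·
after 13 — deliver 3→1: ·
after 14 — deliver 1→3: ·
after 15 — deliver 3→2: ·
after 16 — deliver 2→3: ·
after 17 — crash(3): n3:✗back/v1/[-]
after 18 — recover(3): n3:back/v1/[-]
after 19 — deliver 2→1: ·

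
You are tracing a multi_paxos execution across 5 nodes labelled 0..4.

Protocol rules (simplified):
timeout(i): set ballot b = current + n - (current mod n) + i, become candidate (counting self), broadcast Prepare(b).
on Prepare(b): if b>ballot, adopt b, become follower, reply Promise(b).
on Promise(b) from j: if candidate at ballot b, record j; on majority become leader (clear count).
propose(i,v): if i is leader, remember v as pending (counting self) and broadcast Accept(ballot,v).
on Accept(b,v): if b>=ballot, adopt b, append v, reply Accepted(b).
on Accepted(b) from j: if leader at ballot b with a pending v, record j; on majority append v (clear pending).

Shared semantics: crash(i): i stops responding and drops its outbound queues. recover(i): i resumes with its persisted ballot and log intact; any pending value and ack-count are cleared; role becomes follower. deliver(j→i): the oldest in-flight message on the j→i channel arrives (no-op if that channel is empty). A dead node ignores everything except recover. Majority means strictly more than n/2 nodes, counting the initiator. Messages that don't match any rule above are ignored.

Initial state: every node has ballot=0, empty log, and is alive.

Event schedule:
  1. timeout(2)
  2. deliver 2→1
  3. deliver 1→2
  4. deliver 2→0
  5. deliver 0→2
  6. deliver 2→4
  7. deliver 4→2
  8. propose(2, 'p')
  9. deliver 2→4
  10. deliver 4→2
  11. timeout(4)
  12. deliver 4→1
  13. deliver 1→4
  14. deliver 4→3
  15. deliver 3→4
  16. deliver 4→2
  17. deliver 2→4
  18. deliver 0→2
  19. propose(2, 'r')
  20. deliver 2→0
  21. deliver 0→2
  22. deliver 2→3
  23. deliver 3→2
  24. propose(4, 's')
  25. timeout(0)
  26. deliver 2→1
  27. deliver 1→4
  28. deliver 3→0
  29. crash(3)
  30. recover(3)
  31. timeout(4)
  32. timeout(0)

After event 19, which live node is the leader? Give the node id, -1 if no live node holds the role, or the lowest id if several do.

1. timeout(2):  <2:cand b7 ->
2. deliver 2→1:  <1:foll b7 ->
3. deliver 1→2:  nop
4. deliver 2→0:  <0:foll b7 ->
5. deliver 0→2:  <2:lead b7 ->
6. deliver 2→4:  <4:foll b7 ->
7. deliver 4→2:  nop
8. propose(2,'p'):  nop
9. deliver 2→4:  <4:foll b7 p>
10. deliver 4→2:  nop
11. timeout(4):  <4:cand b14 p>
12. deliver 4→1:  <1:foll b14 ->
13. deliver 1→4:  nop
14. deliver 4→3:  <3:foll b14 ->
15. deliver 3→4:  <4:lead b14 p>
16. deliver 4→2:  <2:foll b14 ->
17. deliver 2→4:  nop
18. deliver 0→2:  nop
19. propose(2,'r'):  nop

4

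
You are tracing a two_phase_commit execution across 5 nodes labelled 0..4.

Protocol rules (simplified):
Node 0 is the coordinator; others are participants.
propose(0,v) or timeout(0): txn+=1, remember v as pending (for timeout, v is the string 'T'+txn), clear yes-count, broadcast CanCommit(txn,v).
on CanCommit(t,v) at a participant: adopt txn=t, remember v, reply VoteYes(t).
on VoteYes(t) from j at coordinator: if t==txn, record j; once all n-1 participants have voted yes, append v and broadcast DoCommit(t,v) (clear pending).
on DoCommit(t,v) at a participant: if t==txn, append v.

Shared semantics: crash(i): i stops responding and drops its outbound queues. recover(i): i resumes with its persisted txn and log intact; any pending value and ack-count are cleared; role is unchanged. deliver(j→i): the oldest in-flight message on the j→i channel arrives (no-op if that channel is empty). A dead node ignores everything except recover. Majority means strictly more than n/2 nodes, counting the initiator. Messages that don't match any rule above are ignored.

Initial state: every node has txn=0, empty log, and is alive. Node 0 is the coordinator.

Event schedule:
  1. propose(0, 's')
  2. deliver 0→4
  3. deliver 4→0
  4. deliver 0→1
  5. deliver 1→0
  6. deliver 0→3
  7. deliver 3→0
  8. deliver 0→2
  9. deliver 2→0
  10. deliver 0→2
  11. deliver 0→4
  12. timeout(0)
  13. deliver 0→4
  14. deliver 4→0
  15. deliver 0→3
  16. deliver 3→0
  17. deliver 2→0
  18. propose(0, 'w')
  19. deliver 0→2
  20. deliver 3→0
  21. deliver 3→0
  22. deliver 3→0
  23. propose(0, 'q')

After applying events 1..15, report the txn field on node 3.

1

1. propose(0,'s'):  <0:coor t1 ->
2. deliver 0→4:  <4:part t1 ->
3. deliver 4→0:  nop
4. deliver 0→1:  <1:part t1 ->
5. deliver 1→0:  nop
6. deliver 0→3:  <3:part t1 ->
7. deliver 3→0:  nop
8. deliver 0→2:  <2:part t1 ->
9. deliver 2→0:  <0:coor t1 s>
10. deliver 0→2:  <2:part t1 s>
11. deliver 0→4:  <4:part t1 s>
12. timeout(0):  <0:coor t2 s>
13. deliver 0→4:  <4:part t2 s>
14. deliver 4→0:  nop
15. deliver 0→3:  <3:part t1 s>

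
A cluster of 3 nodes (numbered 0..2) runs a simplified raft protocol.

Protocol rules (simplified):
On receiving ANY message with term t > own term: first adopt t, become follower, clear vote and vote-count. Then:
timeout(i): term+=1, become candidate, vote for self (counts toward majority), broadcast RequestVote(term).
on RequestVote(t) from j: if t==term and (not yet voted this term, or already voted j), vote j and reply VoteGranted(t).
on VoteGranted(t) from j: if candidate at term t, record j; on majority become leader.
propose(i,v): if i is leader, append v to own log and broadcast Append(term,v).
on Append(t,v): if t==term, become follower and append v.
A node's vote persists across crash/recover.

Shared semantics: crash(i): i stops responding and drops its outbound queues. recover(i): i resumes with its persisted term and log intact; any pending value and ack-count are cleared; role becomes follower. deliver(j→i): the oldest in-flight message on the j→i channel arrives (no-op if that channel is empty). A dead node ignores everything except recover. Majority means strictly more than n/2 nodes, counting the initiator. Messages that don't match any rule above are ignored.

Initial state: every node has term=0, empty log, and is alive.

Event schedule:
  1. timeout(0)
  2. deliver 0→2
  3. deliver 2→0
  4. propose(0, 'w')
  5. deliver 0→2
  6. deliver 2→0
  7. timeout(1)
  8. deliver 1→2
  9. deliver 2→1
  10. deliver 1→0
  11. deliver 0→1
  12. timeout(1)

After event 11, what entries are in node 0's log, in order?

step 1 timeout(0): 0={cand,t=1,log=-}
step 2 deliver 0→2: 2={foll,t=1,log=-}
step 3 deliver 2→0: 0={lead,t=1,log=-}
step 4 propose(0,'w'): 0={lead,t=1,log=w}
step 5 deliver 0→2: 2={foll,t=1,log=w}
step 6 deliver 2→0: —
step 7 timeout(1): 1={cand,t=1,log=-}
step 8 deliver 1→2: —
step 9 deliver 2→1: —
step 10 deliver 1→0: —
step 11 deliver 0→1: —

w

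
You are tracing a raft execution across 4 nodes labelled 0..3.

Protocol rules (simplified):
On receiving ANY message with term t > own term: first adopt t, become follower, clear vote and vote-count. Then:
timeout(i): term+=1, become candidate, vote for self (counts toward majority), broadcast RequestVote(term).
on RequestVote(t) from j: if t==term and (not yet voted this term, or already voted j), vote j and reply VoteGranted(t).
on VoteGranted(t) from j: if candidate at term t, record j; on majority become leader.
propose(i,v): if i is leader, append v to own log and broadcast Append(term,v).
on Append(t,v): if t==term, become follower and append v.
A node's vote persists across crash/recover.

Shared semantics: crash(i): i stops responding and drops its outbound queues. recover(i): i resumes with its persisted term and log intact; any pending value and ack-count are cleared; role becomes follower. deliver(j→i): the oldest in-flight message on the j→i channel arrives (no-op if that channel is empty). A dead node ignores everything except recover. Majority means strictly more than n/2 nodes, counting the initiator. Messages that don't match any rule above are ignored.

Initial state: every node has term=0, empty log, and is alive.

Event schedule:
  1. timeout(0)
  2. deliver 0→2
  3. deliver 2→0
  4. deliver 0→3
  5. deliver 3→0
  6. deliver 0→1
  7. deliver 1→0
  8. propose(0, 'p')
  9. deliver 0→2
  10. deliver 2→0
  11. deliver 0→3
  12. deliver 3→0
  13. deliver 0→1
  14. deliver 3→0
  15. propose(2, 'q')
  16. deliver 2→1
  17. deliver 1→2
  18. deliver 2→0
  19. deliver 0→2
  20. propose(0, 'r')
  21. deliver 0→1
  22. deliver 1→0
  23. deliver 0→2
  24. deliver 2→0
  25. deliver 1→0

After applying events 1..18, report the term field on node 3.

1

step 1 timeout(0): 0={cand,t=1,log=-}
step 2 deliver 0→2: 2={foll,t=1,log=-}
step 3 deliver 2→0: —
step 4 deliver 0→3: 3={foll,t=1,log=-}
step 5 deliver 3→0: 0={lead,t=1,log=-}
step 6 deliver 0→1: 1={foll,t=1,log=-}
step 7 deliver 1→0: —
step 8 propose(0,'p'): 0={lead,t=1,log=p}
step 9 deliver 0→2: 2={foll,t=1,log=p}
step 10 deliver 2→0: —
step 11 deliver 0→3: 3={foll,t=1,log=p}
step 12 deliver 3→0: —
step 13 deliver 0→1: 1={foll,t=1,log=p}
step 14 deliver 3→0: —
step 15 propose(2,'q'): —
step 16 deliver 2→1: —
step 17 deliver 1→2: —
step 18 deliver 2→0: —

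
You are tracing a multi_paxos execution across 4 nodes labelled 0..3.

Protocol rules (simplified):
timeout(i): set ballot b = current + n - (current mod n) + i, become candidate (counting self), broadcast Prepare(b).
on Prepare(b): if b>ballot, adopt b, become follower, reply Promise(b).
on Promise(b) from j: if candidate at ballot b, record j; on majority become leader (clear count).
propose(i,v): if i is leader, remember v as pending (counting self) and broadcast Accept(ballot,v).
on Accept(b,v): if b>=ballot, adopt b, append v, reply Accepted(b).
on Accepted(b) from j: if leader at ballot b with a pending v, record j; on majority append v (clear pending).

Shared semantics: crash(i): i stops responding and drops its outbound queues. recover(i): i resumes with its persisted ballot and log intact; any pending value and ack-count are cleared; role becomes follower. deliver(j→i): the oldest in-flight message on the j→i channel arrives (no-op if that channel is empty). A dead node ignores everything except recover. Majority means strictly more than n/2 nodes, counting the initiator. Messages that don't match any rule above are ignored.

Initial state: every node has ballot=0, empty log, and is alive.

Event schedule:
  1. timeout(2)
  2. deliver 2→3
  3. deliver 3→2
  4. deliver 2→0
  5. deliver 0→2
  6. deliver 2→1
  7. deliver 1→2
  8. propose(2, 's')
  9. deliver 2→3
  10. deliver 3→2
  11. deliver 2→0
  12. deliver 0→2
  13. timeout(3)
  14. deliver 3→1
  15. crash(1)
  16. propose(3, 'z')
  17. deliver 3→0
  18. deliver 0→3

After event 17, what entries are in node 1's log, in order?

empty

[1] timeout(2) → N2(cand b6 [-])
[2] deliver 2→3 → N3(foll b6 [-])
[3] deliver 3→2 → ∅
[4] deliver 2→0 → N0(foll b6 [-])
[5] deliver 0→2 → N2(lead b6 [-])
[6] deliver 2→1 → N1(foll b6 [-])
[7] deliver 1→2 → ∅
[8] propose(2,'s') → ∅
[9] deliver 2→3 → N3(foll b6 [s])
[10] deliver 3→2 → ∅
[11] deliver 2→0 → N0(foll b6 [s])
[12] deliver 0→2 → N2(lead b6 [s])
[13] timeout(3) → N3(cand b11 [s])
[14] deliver 3→1 → N1(foll b11 [-])
[15] crash(1) → N1(✗foll b11 [-])
[16] propose(3,'z') → ∅
[17] deliver 3→0 → N0(foll b11 [s])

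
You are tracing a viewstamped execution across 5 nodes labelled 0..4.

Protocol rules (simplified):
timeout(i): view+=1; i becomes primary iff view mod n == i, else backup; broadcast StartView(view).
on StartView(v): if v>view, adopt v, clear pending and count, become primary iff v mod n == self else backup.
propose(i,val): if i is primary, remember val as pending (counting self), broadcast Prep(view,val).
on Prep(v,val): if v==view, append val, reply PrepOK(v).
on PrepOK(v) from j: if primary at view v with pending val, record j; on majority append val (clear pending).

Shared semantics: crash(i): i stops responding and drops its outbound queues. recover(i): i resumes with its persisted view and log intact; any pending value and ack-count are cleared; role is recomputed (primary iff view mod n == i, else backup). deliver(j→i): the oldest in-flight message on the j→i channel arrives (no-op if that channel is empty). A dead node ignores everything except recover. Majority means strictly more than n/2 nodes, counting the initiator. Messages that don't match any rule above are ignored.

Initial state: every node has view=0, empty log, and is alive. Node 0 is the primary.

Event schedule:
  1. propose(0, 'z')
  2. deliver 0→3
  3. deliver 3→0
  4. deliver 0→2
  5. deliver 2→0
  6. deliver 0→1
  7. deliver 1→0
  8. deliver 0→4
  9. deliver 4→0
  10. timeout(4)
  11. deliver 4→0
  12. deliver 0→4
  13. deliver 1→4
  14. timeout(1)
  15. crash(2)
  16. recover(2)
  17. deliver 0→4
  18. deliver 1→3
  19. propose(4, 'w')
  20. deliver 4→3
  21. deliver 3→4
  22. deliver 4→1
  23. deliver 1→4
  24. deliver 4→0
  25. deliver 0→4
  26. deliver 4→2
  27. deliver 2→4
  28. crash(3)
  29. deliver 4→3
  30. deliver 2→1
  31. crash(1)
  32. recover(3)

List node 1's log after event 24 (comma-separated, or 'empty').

z

e1 propose(0,'z'): ·
e2 deliver 0→3: 3[back,v=0,z]
e3 deliver 3→0: ·
e4 deliver 0→2: 2[back,v=0,z]
e5 deliver 2→0: 0[prim,v=0,z]
e6 deliver 0→1: 1[back,v=0,z]
e7 deliver 1→0: ·
e8 deliver 0→4: 4[back,v=0,z]
e9 deliver 4→0: ·
e10 timeout(4): 4[back,v=1,z]
e11 deliver 4→0: 0[back,v=1,z]
e12 deliver 0→4: ·
e13 deliver 1→4: ·
e14 timeout(1): 1[prim,v=1,z]
e15 crash(2): 2[✗back,v=0,z]
e16 recover(2): 2[back,v=0,z]
e17 deliver 0→4: ·
e18 deliver 1→3: 3[back,v=1,z]
e19 propose(4,'w'): ·
e20 deliver 4→3: ·
e21 deliver 3→4: ·
e22 deliver 4→1: ·
e23 deliver 1→4: ·
e24 deliver 4→0: ·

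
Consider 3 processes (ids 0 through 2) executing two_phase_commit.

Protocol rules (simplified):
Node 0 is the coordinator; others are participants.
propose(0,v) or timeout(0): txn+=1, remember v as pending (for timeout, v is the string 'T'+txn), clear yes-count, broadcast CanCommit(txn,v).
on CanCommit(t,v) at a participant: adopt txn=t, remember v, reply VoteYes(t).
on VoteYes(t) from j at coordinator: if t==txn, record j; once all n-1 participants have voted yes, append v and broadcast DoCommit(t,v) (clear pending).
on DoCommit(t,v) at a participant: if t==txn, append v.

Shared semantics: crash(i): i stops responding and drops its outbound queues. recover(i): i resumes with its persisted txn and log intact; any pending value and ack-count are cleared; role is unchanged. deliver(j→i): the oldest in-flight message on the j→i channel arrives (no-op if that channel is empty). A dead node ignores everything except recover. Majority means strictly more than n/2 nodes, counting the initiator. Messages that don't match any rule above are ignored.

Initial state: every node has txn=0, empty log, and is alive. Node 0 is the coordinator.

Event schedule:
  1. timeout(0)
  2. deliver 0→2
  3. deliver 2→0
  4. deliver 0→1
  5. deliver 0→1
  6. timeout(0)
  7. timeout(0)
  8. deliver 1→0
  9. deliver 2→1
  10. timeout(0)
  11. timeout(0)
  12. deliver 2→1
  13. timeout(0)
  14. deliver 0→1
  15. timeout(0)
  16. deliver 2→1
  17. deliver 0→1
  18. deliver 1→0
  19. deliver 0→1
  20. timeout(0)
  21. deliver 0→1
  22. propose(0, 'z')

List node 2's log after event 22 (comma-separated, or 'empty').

[1] timeout(0) → N0(coor t1 [-])
[2] deliver 0→2 → N2(part t1 [-])
[3] deliver 2→0 → ∅
[4] deliver 0→1 → N1(part t1 [-])
[5] deliver 0→1 → ∅
[6] timeout(0) → N0(coor t2 [-])
[7] timeout(0) → N0(coor t3 [-])
[8] deliver 1→0 → ∅
[9] deliver 2→1 → ∅
[10] timeout(0) → N0(coor t4 [-])
[11] timeout(0) → N0(coor t5 [-])
[12] deliver 2→1 → ∅
[13] timeout(0) → N0(coor t6 [-])
[14] deliver 0→1 → N1(part t2 [-])
[15] timeout(0) → N0(coor t7 [-])
[16] deliver 2→1 → ∅
[17] deliver 0→1 → N1(part t3 [-])
[18] deliver 1→0 → ∅
[19] deliver 0→1 → N1(part t4 [-])
[20] timeout(0) → N0(coor t8 [-])
[21] deliver 0→1 → N1(part t5 [-])
[22] propose(0,'z') → N0(coor t9 [-])

empty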